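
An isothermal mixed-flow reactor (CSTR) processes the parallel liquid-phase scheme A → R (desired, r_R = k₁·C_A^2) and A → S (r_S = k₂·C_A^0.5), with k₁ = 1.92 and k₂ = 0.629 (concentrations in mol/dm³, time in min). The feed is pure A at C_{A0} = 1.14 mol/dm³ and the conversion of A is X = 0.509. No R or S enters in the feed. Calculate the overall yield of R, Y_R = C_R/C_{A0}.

0.286

Exit C_A = C_{A0}(1−X) = 1.14×0.491 = 0.5597 mol/dm³.
A CSTR operates uniformly at the exit composition, giving r_R = 0.6016 and r_S = 0.4706 (each k·C_A^n at C_A = 0.5597).
Fraction of consumed A going to R: r_R/(r_R+r_S) = 0.5611.
C_R = 0.5611·C_{A0}·X = 0.5611×1.14×0.509 = 0.326 mol/dm³; Y_R = C_R/C_{A0} = 0.286.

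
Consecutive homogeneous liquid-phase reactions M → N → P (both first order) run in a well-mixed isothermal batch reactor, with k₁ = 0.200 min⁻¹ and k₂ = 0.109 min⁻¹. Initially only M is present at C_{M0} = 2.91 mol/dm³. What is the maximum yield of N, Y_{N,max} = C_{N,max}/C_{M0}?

0.483

At the optimum, C_{N,max}/C_{M0} = (k₁/k₂)^[k₂/(k₂−k₁)].
= (0.200/0.109)^(0.109/(0.109−0.200)) = (1.835)^(-1.198) = 0.4833.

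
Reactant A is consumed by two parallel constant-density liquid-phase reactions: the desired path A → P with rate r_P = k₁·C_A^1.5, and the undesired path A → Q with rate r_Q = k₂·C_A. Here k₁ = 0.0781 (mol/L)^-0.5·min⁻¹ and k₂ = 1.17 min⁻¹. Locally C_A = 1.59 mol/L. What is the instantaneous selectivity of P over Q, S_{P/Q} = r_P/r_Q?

0.0842

S_{P/Q} = r_P/r_Q = (k₁·C_A^1.5)/(k₂·C_A) = (k₁/k₂)·C_A^0.5.
= (0.0781×1.590^1.5) / (1.17×1.590) = 0.1566/1.860 = 0.0842.
Since the desired path is higher order in A, keeping C_A high (PFR or concentrated feed) favours P.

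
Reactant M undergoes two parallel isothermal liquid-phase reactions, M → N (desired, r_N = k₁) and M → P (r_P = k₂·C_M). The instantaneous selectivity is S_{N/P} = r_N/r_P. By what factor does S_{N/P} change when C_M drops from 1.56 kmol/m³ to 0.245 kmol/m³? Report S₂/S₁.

S_{N/P} = (k₁/k₂)·C_M⁻¹, so S₂/S₁ = (C_{M,2}/C_{M,1})⁻¹.
= 1.56/0.245 = 6.37.
Selectivity toward N rises as C_M falls — low-concentration operation is favoured.

6.37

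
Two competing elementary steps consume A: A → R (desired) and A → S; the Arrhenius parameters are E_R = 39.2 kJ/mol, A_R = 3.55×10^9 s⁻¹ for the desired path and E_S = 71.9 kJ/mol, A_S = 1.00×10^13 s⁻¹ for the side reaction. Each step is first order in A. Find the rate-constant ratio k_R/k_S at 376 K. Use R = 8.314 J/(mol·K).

12.4

With equal orders, S_{R/S} = k_R/k_S = (A_R/A_S)·exp[(E_S−E_R)/(RT)].
(E_S−E_R)/(RT) = (71.9−39.2)×10³/(8.314×376) = 32700/3126 = 10.46.
k_R/k_S = (3.55×10^9/1.00×10^13)·exp(10.46) = 3.550×10^-4 × 34907 = 12.4.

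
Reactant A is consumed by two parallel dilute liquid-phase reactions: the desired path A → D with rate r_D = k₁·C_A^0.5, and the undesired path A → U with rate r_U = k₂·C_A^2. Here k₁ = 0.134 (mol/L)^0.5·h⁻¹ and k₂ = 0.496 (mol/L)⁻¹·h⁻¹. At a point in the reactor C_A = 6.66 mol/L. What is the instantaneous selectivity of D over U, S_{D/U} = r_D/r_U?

0.0157

S_{D/U} = r_D/r_U = (k₁·C_A^0.5)/(k₂·C_A^2) = (k₁/k₂)·C_A^-1.5.
= (0.134×6.660^0.5) / (0.496×6.660^2) = 0.3458/22.00 = 0.0157.
The undesired path is higher order in A, so low C_A (CSTR or dilute feed) favours D.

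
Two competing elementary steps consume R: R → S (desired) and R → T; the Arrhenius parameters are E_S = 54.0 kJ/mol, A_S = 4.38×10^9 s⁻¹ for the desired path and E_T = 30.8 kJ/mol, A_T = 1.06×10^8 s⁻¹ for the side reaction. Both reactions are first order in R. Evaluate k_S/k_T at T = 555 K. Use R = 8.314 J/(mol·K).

With equal orders, S_{S/T} = k_S/k_T = (A_S/A_T)·exp[(E_T−E_S)/(RT)].
(E_T−E_S)/(RT) = (30.8−54.0)×10³/(8.314×555) = -23200/4614 = -5.028.
k_S/k_T = (4.38×10^9/1.06×10^8)·exp(-5.028) = 41.32 × 0.006553 = 0.271.

0.271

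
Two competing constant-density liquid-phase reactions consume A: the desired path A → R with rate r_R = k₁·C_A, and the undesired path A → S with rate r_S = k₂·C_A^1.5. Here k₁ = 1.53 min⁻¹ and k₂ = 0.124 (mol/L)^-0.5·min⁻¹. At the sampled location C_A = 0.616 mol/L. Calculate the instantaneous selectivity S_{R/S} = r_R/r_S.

S_{R/S} = r_R/r_S = (k₁·C_A)/(k₂·C_A^1.5) = (k₁/k₂)·C_A^-0.5.
= (1.53×0.6160) / (0.124×0.6160^1.5) = 0.9425/0.05995 = 15.7.
The undesired path is higher order in A, so low C_A (CSTR or dilute feed) favours R.

15.7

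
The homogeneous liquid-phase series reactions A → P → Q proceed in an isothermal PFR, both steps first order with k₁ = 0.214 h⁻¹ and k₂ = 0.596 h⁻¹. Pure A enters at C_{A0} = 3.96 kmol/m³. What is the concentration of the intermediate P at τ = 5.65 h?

For first-order series with pure A initially, C_P(τ) = k₁C_{A0}/(k₂−k₁)·(e^(−k₁τ) − e^(−k₂τ)).
e^(−k₁τ) = e^(−0.214×5.65) = e^(−1.209) = 0.2985; e^(−k₂τ) = e^(−3.367) = 0.03448.
C_P = 0.214×3.96/(0.596−0.214) × (0.2985−0.03448) = 2.218×0.2640 = 0.5856 kmol/m³.

0.586 kmol/m³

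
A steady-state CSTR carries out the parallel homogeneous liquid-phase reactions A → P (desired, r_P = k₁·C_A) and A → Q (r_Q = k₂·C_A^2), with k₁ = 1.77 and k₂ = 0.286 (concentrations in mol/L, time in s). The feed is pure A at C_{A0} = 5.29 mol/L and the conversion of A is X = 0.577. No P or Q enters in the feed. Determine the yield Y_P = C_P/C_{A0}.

0.424

Exit C_A = C_{A0}(1−X) = 5.29×0.423 = 2.238 mol/L.
Rates in a CSTR are evaluated at the outlet concentration: r_P = 1.77×2.238 = 3.961, r_Q = 0.286×2.238^2 = 1.432.
Fraction of consumed A going to P: r_P/(r_P+r_Q) = 0.7344.
C_P = 0.7344·C_{A0}·X = 0.7344×5.29×0.577 = 2.24 mol/L; Y_P = C_P/C_{A0} = 0.424.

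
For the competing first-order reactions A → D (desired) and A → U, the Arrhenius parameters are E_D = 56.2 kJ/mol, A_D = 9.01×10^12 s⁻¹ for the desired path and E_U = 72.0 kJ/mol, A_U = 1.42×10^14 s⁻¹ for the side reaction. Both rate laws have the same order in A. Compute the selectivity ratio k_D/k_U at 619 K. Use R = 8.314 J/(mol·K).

1.37

Since both paths have the same order in A, the concentration cancels and S_{D/U} = k_D/k_U = (A_D/A_U)·exp[(E_U−E_D)/(RT)].
(E_U−E_D)/(RT) = (72.0−56.2)×10³/(8.314×619) = 15800/5146 = 3.070.
k_D/k_U = (9.01×10^12/1.42×10^14)·exp(3.070) = 0.06345 × 21.54 = 1.37.
Since E_D < E_U, lowering the temperature improves selectivity toward D.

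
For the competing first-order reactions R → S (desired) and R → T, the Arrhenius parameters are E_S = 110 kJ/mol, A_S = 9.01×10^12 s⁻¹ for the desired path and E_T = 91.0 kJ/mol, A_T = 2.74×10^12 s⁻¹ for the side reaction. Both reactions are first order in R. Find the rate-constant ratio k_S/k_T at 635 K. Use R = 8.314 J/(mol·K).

k_S/k_T = (A_S/A_T)·exp[−(E_S−E_T)/(RT)] = (A_S/A_T)·exp[(E_T−E_S)/(RT)].
(E_T−E_S)/(RT) = (91.0−110)×10³/(8.314×635) = -19000/5279 = -3.599.
k_S/k_T = (9.01×10^12/2.74×10^12)·exp(-3.599) = 3.288 × 0.02735 = 0.0899.

0.0899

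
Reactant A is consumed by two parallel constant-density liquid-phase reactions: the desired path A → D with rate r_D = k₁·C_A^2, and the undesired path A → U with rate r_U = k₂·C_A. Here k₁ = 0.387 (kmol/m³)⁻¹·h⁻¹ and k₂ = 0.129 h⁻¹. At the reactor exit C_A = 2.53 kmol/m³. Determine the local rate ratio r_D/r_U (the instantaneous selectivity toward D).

7.59

S_{D/U} = r_D/r_U = (k₁·C_A^2)/(k₂·C_A) = (k₁/k₂)·C_A.
= (0.387×2.530^2) / (0.129×2.530) = 2.477/0.3264 = 7.59.
Since the desired path is higher order in A, keeping C_A high (PFR or concentrated feed) favours D.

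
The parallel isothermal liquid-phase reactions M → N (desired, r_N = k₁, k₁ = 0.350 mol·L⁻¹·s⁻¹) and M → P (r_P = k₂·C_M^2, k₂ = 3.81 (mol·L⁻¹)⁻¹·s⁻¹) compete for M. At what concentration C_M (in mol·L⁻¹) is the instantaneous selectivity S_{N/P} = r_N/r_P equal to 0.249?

S_{N/P} = (k₁/k₂)·C_M^-2 ⇒ C_M = (S·k₂/k₁)^(-0.5).
= (0.249×3.81/0.350)^(-0.5) = (2.711)^(-0.5) = 0.607 mol·L⁻¹.

0.607 mol·L⁻¹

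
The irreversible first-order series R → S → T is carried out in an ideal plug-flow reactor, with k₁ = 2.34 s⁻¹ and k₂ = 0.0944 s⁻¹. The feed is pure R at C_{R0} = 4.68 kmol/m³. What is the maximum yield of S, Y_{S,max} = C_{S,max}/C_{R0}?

At the optimum, C_{S,max}/C_{R0} = (k₁/k₂)^[k₂/(k₂−k₁)].
= (2.34/0.0944)^(0.0944/(0.0944−2.34)) = (24.79)^(-0.04204) = 0.8738.

0.874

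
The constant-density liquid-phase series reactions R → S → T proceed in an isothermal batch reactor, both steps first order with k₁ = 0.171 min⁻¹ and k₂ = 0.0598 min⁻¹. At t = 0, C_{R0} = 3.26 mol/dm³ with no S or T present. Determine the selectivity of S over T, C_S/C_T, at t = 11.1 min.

The intermediate concentration in a first-order A→B→C sequence is C_S = k₁C_{R0}(e^(−k₁t) − e^(−k₂t))/(k₂−k₁).
e^(−k₁t) = e^(−0.171×11.1) = e^(−1.898) = 0.1499; e^(−k₂t) = e^(−0.6638) = 0.5149.
C_S = 0.171×3.26/(0.0598−0.171) × (0.1499−0.5149) = (-5.013)×(-0.3650) = 1.830 mol/dm³.
C_R = C_{R0}e^(−k₁t) = 0.4885 mol/dm³, so C_T = C_{R0}−C_R−C_S = 0.9414 mol/dm³; C_S/C_T = 1.94.

1.94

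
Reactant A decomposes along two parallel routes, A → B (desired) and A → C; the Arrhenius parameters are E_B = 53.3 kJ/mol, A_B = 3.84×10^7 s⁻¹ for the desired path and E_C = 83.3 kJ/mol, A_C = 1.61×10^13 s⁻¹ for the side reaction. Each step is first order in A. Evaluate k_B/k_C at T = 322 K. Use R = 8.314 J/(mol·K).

With equal orders, S_{B/C} = k_B/k_C = (A_B/A_C)·exp[(E_C−E_B)/(RT)].
(E_C−E_B)/(RT) = (83.3−53.3)×10³/(8.314×322) = 30000/2677 = 11.21.
k_B/k_C = (3.84×10^7/1.61×10^13)·exp(11.21) = 2.385×10^-6 × 73580 = 0.175.
Since E_B < E_C, lowering the temperature improves selectivity toward B.

0.175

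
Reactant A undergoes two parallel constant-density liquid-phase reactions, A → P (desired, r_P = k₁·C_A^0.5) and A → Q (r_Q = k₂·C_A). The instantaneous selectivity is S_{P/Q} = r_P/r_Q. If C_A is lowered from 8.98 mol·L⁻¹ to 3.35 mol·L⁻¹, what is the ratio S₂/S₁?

S_{P/Q} = (k₁/k₂)·C_A^-0.5, so S₂/S₁ = (C_{A,2}/C_{A,1})^-0.5.
= (3.35/8.98)^(-0.5) = (0.3731)^(-0.5) = 1.64.

1.64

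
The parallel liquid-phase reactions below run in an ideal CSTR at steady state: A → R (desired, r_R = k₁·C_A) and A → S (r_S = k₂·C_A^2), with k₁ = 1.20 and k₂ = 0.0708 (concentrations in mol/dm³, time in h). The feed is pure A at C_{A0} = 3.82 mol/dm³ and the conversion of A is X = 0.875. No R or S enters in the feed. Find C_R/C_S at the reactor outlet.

Exit C_A = C_{A0}(1−X) = 3.82×0.125 = 0.4775 mol/dm³.
Rates in a CSTR are evaluated at the outlet concentration: r_R = 1.20×0.4775 = 0.5730, r_S = 0.0708×0.4775^2 = 0.01614.
Overall selectivity = C_R/C_S = r_Rτ/(r_Sτ) = r_R/r_S = 35.5.

35.5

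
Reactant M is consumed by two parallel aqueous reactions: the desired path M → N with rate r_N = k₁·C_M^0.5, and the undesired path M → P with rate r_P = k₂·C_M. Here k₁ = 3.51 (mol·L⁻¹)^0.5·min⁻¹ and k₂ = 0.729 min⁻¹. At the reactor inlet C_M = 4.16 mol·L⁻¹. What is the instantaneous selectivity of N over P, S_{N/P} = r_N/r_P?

2.36

S_{N/P} = r_N/r_P = (k₁·C_M^0.5)/(k₂·C_M) = (k₁/k₂)·C_M^-0.5.
= (3.51×4.160^0.5) / (0.729×4.160) = 7.159/3.033 = 2.36.
The undesired path is higher order in M, so low C_M (CSTR or dilute feed) favours N.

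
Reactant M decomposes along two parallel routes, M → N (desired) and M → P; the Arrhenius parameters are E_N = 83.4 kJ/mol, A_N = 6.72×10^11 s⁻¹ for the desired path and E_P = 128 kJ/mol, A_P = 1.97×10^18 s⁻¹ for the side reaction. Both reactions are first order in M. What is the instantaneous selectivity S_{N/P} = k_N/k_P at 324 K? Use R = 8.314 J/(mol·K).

With equal orders, S_{N/P} = k_N/k_P = (A_N/A_P)·exp[(E_P−E_N)/(RT)].
(E_P−E_N)/(RT) = (128−83.4)×10³/(8.314×324) = 44600/2694 = 16.56.
k_N/k_P = (6.72×10^11/1.97×10^18)·exp(16.56) = 3.411×10^-7 × 1.551×10^7 = 5.29.

5.29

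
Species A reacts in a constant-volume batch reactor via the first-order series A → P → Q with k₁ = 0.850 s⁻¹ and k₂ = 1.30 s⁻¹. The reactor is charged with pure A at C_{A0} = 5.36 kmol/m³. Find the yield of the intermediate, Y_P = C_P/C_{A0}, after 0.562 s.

0.262

The intermediate concentration in a first-order A→B→C sequence is C_P = k₁C_{A0}(e^(−k₁t) − e^(−k₂t))/(k₂−k₁).
e^(−k₁t) = e^(−0.850×0.562) = e^(−0.4777) = 0.6202; e^(−k₂t) = e^(−0.7306) = 0.4816.
C_P = 0.850×5.36/(1.30−0.850) × (0.6202−0.4816) = 10.12×0.1386 = 1.403 kmol/m³.
Y_P = C_P/C_{A0} = 1.403/5.36 = 0.262.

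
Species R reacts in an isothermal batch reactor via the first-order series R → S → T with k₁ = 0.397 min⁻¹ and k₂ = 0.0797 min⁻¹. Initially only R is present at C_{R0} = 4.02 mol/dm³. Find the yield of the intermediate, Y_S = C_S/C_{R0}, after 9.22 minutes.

The intermediate concentration in a first-order A→B→C sequence is C_S = k₁C_{R0}(e^(−k₁t) − e^(−k₂t))/(k₂−k₁).
e^(−k₁t) = e^(−0.397×9.22) = e^(−3.660) = 0.02572; e^(−k₂t) = e^(−0.7348) = 0.4796.
C_S = 0.397×4.02/(0.0797−0.397) × (0.02572−0.4796) = (-5.030)×(-0.4539) = 2.283 mol/dm³.
Y_S = C_S/C_{R0} = 2.283/4.02 = 0.568.

0.568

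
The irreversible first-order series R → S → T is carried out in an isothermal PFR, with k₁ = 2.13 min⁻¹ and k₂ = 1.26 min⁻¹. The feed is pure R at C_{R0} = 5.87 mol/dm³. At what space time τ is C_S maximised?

0.603 min

The intermediate peaks when r₁ = r₂, i.e. k₁e^(−k₁τ) = k₂e^(−k₂τ), giving τ_opt = ln(k₂/k₁)/(k₂−k₁).
= ln(1.26/2.13)/(1.26−2.13) = ln(0.5915)/-0.8700 = -0.5250/-0.8700 = 0.603 min.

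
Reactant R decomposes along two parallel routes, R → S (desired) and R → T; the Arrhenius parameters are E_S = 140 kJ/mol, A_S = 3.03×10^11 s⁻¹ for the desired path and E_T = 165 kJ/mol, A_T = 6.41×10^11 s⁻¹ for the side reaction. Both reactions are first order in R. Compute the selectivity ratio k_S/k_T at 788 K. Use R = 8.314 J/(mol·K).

With equal orders, S_{S/T} = k_S/k_T = (A_S/A_T)·exp[(E_T−E_S)/(RT)].
(E_T−E_S)/(RT) = (165−140)×10³/(8.314×788) = 25000/6551 = 3.816.
k_S/k_T = (3.03×10^11/6.41×10^11)·exp(3.816) = 0.4727 × 45.42 = 21.5.

21.5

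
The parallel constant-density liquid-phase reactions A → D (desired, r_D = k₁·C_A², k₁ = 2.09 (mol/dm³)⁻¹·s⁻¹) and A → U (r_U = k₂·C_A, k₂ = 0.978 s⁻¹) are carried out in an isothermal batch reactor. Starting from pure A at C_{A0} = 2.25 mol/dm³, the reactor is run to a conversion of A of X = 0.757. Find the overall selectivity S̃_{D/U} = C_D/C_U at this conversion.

C_A = C_{A0}(1−X) = 0.5467 mol/dm³.
Along a PFR/batch, dC_U/dC_A = −r_U/(r_D+r_U) = −k₂/(k₂+k₁·C_A).
Integrating from C_{A0} to C_A: C_U = (0.978/2.09)·ln[(0.978+2.09·2.25)/(0.978+2.09·0.547)] = 0.4679·ln(5.680/2.121) = 0.4611 mol/dm³.
Then C_D = (C_{A0}−C_A) − C_U = 1.703 − 0.4611 = 1.242 mol/dm³.
S̃_{D/U} = C_D/C_U = 1.242/0.4611 = 2.69.

2.69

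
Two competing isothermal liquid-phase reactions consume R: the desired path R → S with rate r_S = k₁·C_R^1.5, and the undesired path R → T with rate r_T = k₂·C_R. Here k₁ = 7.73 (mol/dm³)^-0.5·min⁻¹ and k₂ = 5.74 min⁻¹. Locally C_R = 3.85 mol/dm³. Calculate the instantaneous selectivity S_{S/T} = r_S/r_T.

S_{S/T} = r_S/r_T = (k₁·C_R^1.5)/(k₂·C_R) = (k₁/k₂)·C_R^0.5.
= (7.73×3.850^1.5) / (5.74×3.850) = 58.39/22.10 = 2.64.

2.64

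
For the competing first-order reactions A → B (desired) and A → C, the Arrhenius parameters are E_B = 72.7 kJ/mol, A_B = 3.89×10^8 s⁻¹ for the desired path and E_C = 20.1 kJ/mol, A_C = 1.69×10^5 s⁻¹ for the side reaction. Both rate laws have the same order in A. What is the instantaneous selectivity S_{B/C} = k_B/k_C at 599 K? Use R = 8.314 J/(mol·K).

k_B/k_C = (A_B/A_C)·exp[−(E_B−E_C)/(RT)] = (A_B/A_C)·exp[(E_C−E_B)/(RT)].
(E_C−E_B)/(RT) = (20.1−72.7)×10³/(8.314×599) = -52600/4980 = -10.56.
k_B/k_C = (3.89×10^8/1.69×10^5)·exp(-10.56) = 2302 × 2.588×10^-5 = 0.0596.
Since E_B > E_C, raising the temperature improves selectivity toward B.

0.0596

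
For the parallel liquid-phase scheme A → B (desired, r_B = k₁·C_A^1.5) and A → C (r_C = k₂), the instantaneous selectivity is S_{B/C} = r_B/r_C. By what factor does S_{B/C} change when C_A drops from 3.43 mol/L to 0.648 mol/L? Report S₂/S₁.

S_{B/C} = (k₁/k₂)·C_A^1.5, so S₂/S₁ = (C_{A,2}/C_{A,1})^1.5.
= (0.648/3.43)^1.5 = (0.1889)^1.5 = 0.0821.

0.0821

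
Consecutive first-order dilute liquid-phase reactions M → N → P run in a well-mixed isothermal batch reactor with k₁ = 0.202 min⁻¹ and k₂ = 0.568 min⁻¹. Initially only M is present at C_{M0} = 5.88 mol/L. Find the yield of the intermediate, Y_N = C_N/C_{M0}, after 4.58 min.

0.178

For first-order series with pure M initially, C_N(t) = k₁C_{M0}/(k₂−k₁)·(e^(−k₁t) − e^(−k₂t)).
e^(−k₁t) = e^(−0.202×4.58) = e^(−0.9252) = 0.3965; e^(−k₂t) = e^(−2.601) = 0.07417.
C_N = 0.202×5.88/(0.568−0.202) × (0.3965−0.07417) = 3.245×0.3223 = 1.046 mol/L.
Y_N = C_N/C_{M0} = 1.046/5.88 = 0.178.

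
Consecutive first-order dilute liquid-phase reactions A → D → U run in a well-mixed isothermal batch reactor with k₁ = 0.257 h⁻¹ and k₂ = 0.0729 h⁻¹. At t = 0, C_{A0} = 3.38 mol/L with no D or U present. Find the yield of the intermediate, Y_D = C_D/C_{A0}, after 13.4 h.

0.481

Solving the coupled first-order balances gives C_D(t) = [k₁/(k₂−k₁)]·C_{A0}·(e^(−k₁t) − e^(−k₂t)).
e^(−k₁t) = e^(−0.257×13.4) = e^(−3.444) = 0.03194; e^(−k₂t) = e^(−0.9769) = 0.3765.
C_D = 0.257×3.38/(0.0729−0.257) × (0.03194−0.3765) = (-4.718)×(-0.3445) = 1.626 mol/L.
Y_D = C_D/C_{A0} = 1.626/3.38 = 0.481.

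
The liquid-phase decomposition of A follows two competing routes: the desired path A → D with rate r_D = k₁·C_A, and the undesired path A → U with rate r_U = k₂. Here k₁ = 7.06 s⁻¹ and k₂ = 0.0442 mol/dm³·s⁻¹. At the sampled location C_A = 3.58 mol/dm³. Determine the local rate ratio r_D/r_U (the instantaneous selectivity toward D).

S_{D/U} = r_D/r_U = (k₁·C_A)/(k₂) = (k₁/k₂)·C_A.
= (7.06×3.580) / (0.0442) = 25.27/0.04420 = 572.

572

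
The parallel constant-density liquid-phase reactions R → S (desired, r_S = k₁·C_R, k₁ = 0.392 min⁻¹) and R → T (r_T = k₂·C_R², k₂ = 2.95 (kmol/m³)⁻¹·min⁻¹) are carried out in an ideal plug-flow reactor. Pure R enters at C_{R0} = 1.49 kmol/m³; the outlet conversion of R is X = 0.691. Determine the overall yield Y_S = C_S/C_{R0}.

0.0897

C_R = C_{R0}(1−X) = 0.4604 kmol/m³.
Along a PFR/batch, dC_S/dC_R = −r_S/(r_S+r_T) = −k₁/(k₁+k₂·C_R).
Integrating from C_{R0} to C_R: C_S = (0.392/2.95)·ln[(0.392+2.95·1.49)/(0.392+2.95·0.460)] = 0.1329·ln(4.788/1.750) = 0.1337 kmol/m³.
Y_S = C_S/C_{R0} = 0.1337/1.49 = 0.0897.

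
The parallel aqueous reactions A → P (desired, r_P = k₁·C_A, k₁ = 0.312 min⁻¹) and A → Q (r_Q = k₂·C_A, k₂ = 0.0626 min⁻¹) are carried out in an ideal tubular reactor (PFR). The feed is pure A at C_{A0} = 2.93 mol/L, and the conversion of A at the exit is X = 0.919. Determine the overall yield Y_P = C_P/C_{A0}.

C_A = C_{A0}(1−X) = 0.2373 mol/L.
Both paths are first order in A, so the instantaneous fraction to P is constant: dC_P/d(−C_A) = k₁/(k₁+k₂) = 0.8329.
C_P = 0.8329·(C_{A0}−C_A) = 0.8329×2.693 = 2.24 mol/L.
Y_P = C_P/C_{A0} = 2.243/2.93 = 0.765.

0.765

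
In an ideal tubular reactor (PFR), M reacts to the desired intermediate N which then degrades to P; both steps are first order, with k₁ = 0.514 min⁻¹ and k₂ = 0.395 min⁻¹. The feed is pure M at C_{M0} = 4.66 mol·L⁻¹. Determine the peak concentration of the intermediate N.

1.94 mol·L⁻¹

For a first-order series the maximum intermediate yield is C_{N,max}/C_{M0} = (k₁/k₂)^[k₂/(k₂−k₁)].
= (0.514/0.395)^(0.395/(0.395−0.514)) = (1.301)^(-3.319) = 0.4172.
C_{N,max} = 0.4172×4.66 = 1.94 mol·L⁻¹.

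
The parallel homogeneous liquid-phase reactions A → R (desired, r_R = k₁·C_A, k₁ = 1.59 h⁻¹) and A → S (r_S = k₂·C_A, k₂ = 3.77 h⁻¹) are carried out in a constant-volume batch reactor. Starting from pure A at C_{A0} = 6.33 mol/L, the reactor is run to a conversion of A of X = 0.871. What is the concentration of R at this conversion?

C_A = C_{A0}(1−X) = 0.8166 mol/L.
Both paths are first order in A, so the instantaneous fraction to R is constant: dC_R/d(−C_A) = k₁/(k₁+k₂) = 0.2966.
C_R = 0.2966·(C_{A0}−C_A) = 0.2966×5.513 = 1.64 mol/L.

1.64 mol/L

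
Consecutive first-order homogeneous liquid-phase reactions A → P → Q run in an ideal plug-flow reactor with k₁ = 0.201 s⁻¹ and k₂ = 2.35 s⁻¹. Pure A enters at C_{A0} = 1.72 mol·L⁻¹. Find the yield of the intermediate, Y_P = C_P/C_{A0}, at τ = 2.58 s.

0.0555

The intermediate concentration in a first-order A→B→C sequence is C_P = k₁C_{A0}(e^(−k₁τ) − e^(−k₂τ))/(k₂−k₁).
e^(−k₁τ) = e^(−0.201×2.58) = e^(−0.5186) = 0.5954; e^(−k₂τ) = e^(−6.063) = 0.002327.
C_P = 0.201×1.72/(2.35−0.201) × (0.5954−0.002327) = 0.1609×0.5930 = 0.09540 mol·L⁻¹.
Y_P = C_P/C_{A0} = 0.09540/1.72 = 0.0555.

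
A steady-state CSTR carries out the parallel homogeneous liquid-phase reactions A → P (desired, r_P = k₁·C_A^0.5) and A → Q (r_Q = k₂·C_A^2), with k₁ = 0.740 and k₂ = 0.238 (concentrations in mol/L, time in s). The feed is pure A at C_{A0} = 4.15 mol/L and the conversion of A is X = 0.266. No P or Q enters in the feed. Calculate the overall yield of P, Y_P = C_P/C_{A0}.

Exit C_A = C_{A0}(1−X) = 4.15×0.734 = 3.046 mol/L.
Rates in a CSTR are evaluated at the outlet concentration: r_P = 0.740×3.046^0.5 = 1.292, r_Q = 0.238×3.046^2 = 2.208.
Fraction of consumed A going to P: r_P/(r_P+r_Q) = 0.3690.
C_P = 0.3690·C_{A0}·X = 0.3690×4.15×0.266 = 0.407 mol/L; Y_P = C_P/C_{A0} = 0.0982.

0.0982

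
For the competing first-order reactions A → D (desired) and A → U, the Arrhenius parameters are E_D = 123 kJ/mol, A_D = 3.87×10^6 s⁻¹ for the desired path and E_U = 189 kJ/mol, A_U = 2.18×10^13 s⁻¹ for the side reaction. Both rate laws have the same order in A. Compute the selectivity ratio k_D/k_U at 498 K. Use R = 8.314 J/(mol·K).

1.49

Since both paths have the same order in A, the concentration cancels and S_{D/U} = k_D/k_U = (A_D/A_U)·exp[(E_U−E_D)/(RT)].
(E_U−E_D)/(RT) = (189−123)×10³/(8.314×498) = 66000/4140 = 15.94.
k_D/k_U = (3.87×10^6/2.18×10^13)·exp(15.94) = 1.775×10^-7 × 8.374×10^6 = 1.49.
Since E_D < E_U, lowering the temperature improves selectivity toward D.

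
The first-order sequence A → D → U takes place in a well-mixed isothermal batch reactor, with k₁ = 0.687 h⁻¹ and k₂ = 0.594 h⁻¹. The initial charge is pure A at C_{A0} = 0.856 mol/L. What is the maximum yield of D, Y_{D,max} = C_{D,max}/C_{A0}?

At the optimum, C_{D,max}/C_{A0} = (k₁/k₂)^[k₂/(k₂−k₁)].
= (0.687/0.594)^(0.594/(0.594−0.687)) = (1.157)^(-6.387) = 0.3949.

0.395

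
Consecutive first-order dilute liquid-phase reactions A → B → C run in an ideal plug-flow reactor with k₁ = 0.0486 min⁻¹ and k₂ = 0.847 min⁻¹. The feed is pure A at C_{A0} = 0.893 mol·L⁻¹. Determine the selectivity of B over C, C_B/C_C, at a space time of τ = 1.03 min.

1.98

Solving the coupled first-order balances gives C_B(τ) = [k₁/(k₂−k₁)]·C_{A0}·(e^(−k₁τ) − e^(−k₂τ)).
e^(−k₁τ) = e^(−0.0486×1.03) = e^(−0.05006) = 0.9512; e^(−k₂τ) = e^(−0.8724) = 0.4179.
C_B = 0.0486×0.893/(0.847−0.0486) × (0.9512−0.4179) = 0.05436×0.5332 = 0.02899 mol·L⁻¹.
C_A = C_{A0}e^(−k₁τ) = 0.8494 mol·L⁻¹, so C_C = C_{A0}−C_A−C_B = 0.01462 mol·L⁻¹; C_B/C_C = 1.98.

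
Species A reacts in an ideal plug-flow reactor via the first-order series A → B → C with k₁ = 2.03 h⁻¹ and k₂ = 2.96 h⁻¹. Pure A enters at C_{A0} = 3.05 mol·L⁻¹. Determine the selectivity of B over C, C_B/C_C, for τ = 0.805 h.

0.387

Solving the coupled first-order balances gives C_B(τ) = [k₁/(k₂−k₁)]·C_{A0}·(e^(−k₁τ) − e^(−k₂τ)).
e^(−k₁τ) = e^(−2.03×0.805) = e^(−1.634) = 0.1951; e^(−k₂τ) = e^(−2.383) = 0.09229.
C_B = 2.03×3.05/(2.96−2.03) × (0.1951−0.09229) = 6.658×0.1028 = 0.6846 mol·L⁻¹.
C_A = C_{A0}e^(−k₁τ) = 0.5951 mol·L⁻¹, so C_C = C_{A0}−C_A−C_B = 1.770 mol·L⁻¹; C_B/C_C = 0.387.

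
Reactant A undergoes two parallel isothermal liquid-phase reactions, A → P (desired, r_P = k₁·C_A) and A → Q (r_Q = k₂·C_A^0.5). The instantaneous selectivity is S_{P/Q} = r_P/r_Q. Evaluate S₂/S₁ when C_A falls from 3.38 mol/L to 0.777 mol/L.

0.479

S_{P/Q} = (k₁/k₂)·C_A^0.5, so S₂/S₁ = (C_{A,2}/C_{A,1})^0.5.
= (0.777/3.38)^0.5 = (0.2299)^0.5 = 0.479.
Selectivity toward P falls as C_A falls — high-concentration operation is favoured.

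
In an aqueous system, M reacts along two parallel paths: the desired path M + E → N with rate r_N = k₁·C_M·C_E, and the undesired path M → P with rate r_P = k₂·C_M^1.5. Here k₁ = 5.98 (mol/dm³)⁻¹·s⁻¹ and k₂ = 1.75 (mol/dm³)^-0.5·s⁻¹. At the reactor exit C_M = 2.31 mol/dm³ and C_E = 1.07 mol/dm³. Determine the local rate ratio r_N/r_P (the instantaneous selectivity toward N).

2.41

S_{N/P} = r_N/r_P = (k₁·C_M·C_E)/(k₂·C_M^1.5) = (k₁/k₂)·C_M^-0.5·C_E.
= (5.98×2.310×1.070) / (1.75×2.310^1.5) = 14.78/6.144 = 2.41.
The undesired path is higher order in M, so low C_M (CSTR or dilute feed) favours N.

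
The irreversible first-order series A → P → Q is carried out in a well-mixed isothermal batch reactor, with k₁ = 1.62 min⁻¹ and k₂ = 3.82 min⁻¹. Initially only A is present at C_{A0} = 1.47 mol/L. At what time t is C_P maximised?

For first-order series the maximum of C_P occurs at t_opt = ln(k₂/k₁)/(k₂−k₁).
= ln(3.82/1.62)/(3.82−1.62) = ln(2.358)/2.200 = 0.8578/2.200 = 0.390 min.

0.390 min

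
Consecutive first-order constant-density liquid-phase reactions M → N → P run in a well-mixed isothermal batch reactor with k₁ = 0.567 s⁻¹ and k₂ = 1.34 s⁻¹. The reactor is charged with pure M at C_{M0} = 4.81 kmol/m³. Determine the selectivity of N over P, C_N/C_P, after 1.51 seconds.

The intermediate concentration in a first-order A→B→C sequence is C_N = k₁C_{M0}(e^(−k₁t) − e^(−k₂t))/(k₂−k₁).
e^(−k₁t) = e^(−0.567×1.51) = e^(−0.8562) = 0.4248; e^(−k₂t) = e^(−2.023) = 0.1322.
C_N = 0.567×4.81/(1.34−0.567) × (0.4248−0.1322) = 3.528×0.2926 = 1.032 kmol/m³.
C_M = C_{M0}e^(−k₁t) = 2.043 kmol/m³, so C_P = C_{M0}−C_M−C_N = 1.735 kmol/m³; C_N/C_P = 0.595.

0.595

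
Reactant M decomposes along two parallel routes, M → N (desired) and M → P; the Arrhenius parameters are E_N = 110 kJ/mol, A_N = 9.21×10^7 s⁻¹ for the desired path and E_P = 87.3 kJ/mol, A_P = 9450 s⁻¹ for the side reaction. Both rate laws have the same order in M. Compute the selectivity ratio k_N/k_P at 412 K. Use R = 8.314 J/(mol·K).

Since both paths have the same order in M, the concentration cancels and S_{N/P} = k_N/k_P = (A_N/A_P)·exp[(E_P−E_N)/(RT)].
(E_P−E_N)/(RT) = (87.3−110)×10³/(8.314×412) = -22700/3425 = -6.627.
k_N/k_P = (9.21×10^7/9450)·exp(-6.627) = 9746 × 0.001324 = 12.9.
Since E_N > E_P, raising the temperature improves selectivity toward N.

12.9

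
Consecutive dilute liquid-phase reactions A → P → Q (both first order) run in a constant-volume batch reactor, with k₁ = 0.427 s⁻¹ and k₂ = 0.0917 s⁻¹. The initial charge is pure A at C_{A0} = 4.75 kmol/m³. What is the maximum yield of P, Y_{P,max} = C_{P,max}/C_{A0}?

0.657

Evaluating C_P at t_opt = ln(k₂/k₁)/(k₂−k₁) gives C_{P,max}/C_{A0} = (k₁/k₂)^[k₂/(k₂−k₁)].
= (0.427/0.0917)^(0.0917/(0.0917−0.427)) = (4.656)^(-0.2735) = 0.6566.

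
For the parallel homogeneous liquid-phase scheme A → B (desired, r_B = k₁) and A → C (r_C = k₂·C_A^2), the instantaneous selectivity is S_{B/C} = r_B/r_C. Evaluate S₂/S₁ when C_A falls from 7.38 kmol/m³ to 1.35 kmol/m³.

S_{B/C} = (k₁/k₂)·C_A^-2, so S₂/S₁ = (C_{A,2}/C_{A,1})^-2.
= (1.35/7.38)^(-2) = (0.1829)^(-2) = 29.9.
Selectivity toward B rises as C_A falls — low-concentration operation is favoured.

29.9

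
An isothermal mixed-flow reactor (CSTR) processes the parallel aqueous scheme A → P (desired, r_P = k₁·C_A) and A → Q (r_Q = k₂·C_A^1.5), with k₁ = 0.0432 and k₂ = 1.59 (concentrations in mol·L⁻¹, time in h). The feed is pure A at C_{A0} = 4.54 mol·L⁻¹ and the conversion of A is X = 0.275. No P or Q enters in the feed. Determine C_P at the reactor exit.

Exit C_A = C_{A0}(1−X) = 4.54×0.725 = 3.292 mol·L⁻¹.
A CSTR operates uniformly at the exit composition, giving r_P = 0.1422 and r_Q = 9.495 (each k·C_A^n at C_A = 3.292).
Fraction of consumed A going to P: r_P/(r_P+r_Q) = 0.01475.
C_P = 0.01475·C_{A0}·X = 0.01475×4.54×0.275 = 0.0184 mol·L⁻¹.

0.0184 mol·L⁻¹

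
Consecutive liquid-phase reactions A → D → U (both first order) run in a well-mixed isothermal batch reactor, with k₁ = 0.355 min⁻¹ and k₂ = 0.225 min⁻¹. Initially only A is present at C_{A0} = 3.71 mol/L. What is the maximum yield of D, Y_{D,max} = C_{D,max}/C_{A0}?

Evaluating C_D at t_opt = ln(k₂/k₁)/(k₂−k₁) gives C_{D,max}/C_{A0} = (k₁/k₂)^[k₂/(k₂−k₁)].
= (0.355/0.225)^(0.225/(0.225−0.355)) = (1.578)^(-1.731) = 0.4542.

0.454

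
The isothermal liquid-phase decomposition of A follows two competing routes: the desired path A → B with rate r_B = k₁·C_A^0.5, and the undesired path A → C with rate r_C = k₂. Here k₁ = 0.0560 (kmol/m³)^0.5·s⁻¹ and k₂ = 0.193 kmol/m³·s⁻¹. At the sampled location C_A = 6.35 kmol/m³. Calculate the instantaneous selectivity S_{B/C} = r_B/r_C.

0.731

S_{B/C} = r_B/r_C = (k₁·C_A^0.5)/(k₂) = (k₁/k₂)·C_A^0.5.
= (0.0560×6.350^0.5) / (0.193) = 0.1411/0.1930 = 0.731.
Since the desired path is higher order in A, keeping C_A high (PFR or concentrated feed) favours B.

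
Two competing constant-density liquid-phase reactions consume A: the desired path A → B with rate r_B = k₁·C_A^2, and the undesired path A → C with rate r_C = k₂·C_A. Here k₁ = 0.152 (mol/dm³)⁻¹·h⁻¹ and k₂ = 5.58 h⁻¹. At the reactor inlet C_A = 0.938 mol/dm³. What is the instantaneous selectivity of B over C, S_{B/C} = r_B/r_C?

S_{B/C} = r_B/r_C = (k₁·C_A^2)/(k₂·C_A) = (k₁/k₂)·C_A.
= (0.152×0.9380^2) / (5.58×0.9380) = 0.1337/5.234 = 0.0256.
Since the desired path is higher order in A, keeping C_A high (PFR or concentrated feed) favours B.

0.0256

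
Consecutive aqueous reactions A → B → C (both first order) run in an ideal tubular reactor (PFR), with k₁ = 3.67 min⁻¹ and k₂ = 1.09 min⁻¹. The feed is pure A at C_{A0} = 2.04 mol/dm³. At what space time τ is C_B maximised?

0.471 min

Setting dC_B/dτ = 0 gives τ_opt = ln(k₂/k₁)/(k₂−k₁).
= ln(1.09/3.67)/(1.09−3.67) = ln(0.2970)/-2.580 = -1.214/-2.580 = 0.471 min.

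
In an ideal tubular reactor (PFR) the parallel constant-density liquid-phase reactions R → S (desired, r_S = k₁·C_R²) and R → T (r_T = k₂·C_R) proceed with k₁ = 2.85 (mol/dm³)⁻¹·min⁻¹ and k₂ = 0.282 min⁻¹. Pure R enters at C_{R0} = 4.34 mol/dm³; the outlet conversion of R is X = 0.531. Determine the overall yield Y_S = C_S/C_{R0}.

0.514

C_R = C_{R0}(1−X) = 2.035 mol/dm³.
Along a PFR/batch, dC_T/dC_R = −r_T/(r_S+r_T) = −k₂/(k₂+k₁·C_R).
Integrating from C_{R0} to C_R: C_T = (0.282/2.85)·ln[(0.282+2.85·4.34)/(0.282+2.85·2.04)] = 0.09895·ln(12.65/6.083) = 0.07245 mol/dm³.
Then C_S = (C_{R0}−C_R) − C_T = 2.305 − 0.07245 = 2.232 mol/dm³.
Y_S = C_S/C_{R0} = 2.232/4.34 = 0.514.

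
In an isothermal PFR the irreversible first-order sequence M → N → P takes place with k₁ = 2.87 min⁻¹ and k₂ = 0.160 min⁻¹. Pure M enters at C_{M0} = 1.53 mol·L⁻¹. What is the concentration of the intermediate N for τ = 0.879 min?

For first-order series with pure M initially, C_N(τ) = k₁C_{M0}/(k₂−k₁)·(e^(−k₁τ) − e^(−k₂τ)).
e^(−k₁τ) = e^(−2.87×0.879) = e^(−2.523) = 0.08024; e^(−k₂τ) = e^(−0.1406) = 0.8688.
C_N = 2.87×1.53/(0.160−2.87) × (0.08024−0.8688) = (-1.620)×(-0.7886) = 1.278 mol·L⁻¹.

1.28 mol·L⁻¹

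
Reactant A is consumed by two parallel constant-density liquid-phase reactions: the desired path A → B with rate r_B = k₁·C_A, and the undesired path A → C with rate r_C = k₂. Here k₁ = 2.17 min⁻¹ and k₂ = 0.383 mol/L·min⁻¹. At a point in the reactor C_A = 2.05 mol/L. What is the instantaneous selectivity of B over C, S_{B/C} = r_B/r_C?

11.6

S_{B/C} = r_B/r_C = (k₁·C_A)/(k₂) = (k₁/k₂)·C_A.
= (2.17×2.050) / (0.383) = 4.448/0.3830 = 11.6.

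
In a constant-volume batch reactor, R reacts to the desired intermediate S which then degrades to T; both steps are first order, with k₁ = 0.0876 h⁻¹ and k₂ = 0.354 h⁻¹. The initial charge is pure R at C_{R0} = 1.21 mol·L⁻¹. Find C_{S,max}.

0.189 mol·L⁻¹

Evaluating C_S at t_opt = ln(k₂/k₁)/(k₂−k₁) gives C_{S,max}/C_{R0} = (k₁/k₂)^[k₂/(k₂−k₁)].
= (0.0876/0.354)^(0.354/(0.354−0.0876)) = (0.2475)^(1.329) = 0.1563.
C_{S,max} = 0.1563×1.21 = 0.189 mol·L⁻¹.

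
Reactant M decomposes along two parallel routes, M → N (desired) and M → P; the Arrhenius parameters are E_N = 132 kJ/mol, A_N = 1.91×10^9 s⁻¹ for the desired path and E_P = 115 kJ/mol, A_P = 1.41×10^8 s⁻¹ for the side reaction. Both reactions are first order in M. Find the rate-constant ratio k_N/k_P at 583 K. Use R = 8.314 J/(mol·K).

With equal orders, S_{N/P} = k_N/k_P = (A_N/A_P)·exp[(E_P−E_N)/(RT)].
(E_P−E_N)/(RT) = (115−132)×10³/(8.314×583) = -17000/4847 = -3.507.
k_N/k_P = (1.91×10^9/1.41×10^8)·exp(-3.507) = 13.55 × 0.02998 = 0.406.
Since E_N > E_P, raising the temperature improves selectivity toward N.

0.406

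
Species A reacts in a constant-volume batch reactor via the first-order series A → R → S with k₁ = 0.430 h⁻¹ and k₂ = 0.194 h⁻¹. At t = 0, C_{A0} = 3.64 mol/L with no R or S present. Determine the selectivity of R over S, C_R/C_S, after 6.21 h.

Solving the coupled first-order balances gives C_R(t) = [k₁/(k₂−k₁)]·C_{A0}·(e^(−k₁t) − e^(−k₂t)).
e^(−k₁t) = e^(−0.430×6.21) = e^(−2.670) = 0.06923; e^(−k₂t) = e^(−1.205) = 0.2998.
C_R = 0.430×3.64/(0.194−0.430) × (0.06923−0.2998) = (-6.632)×(-0.2305) = 1.529 mol/L.
C_A = C_{A0}e^(−k₁t) = 0.2520 mol/L, so C_S = C_{A0}−C_A−C_R = 1.859 mol/L; C_R/C_S = 0.822.

0.822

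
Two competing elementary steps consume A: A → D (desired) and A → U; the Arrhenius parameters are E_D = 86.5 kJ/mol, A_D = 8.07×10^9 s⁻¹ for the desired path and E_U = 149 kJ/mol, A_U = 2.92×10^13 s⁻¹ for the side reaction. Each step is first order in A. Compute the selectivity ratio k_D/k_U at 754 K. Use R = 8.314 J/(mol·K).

5.91

k_D/k_U = (A_D/A_U)·exp[−(E_D−E_U)/(RT)] = (A_D/A_U)·exp[(E_U−E_D)/(RT)].
(E_U−E_D)/(RT) = (149−86.5)×10³/(8.314×754) = 62500/6269 = 9.970.
k_D/k_U = (8.07×10^9/2.92×10^13)·exp(9.970) = 2.764×10^-4 × 21377 = 5.91.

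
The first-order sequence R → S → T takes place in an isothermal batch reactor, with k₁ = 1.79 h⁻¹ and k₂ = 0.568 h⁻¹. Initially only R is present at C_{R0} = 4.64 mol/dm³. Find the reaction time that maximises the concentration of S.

Setting dC_S/dt = 0 gives t_opt = ln(k₂/k₁)/(k₂−k₁).
= ln(0.568/1.79)/(0.568−1.79) = ln(0.3173)/-1.222 = -1.148/-1.222 = 0.939 h.

0.939 h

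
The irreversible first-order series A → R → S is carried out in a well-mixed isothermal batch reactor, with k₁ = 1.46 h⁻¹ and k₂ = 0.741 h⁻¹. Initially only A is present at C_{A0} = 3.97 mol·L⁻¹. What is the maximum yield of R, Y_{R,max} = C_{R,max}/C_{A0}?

At the optimum, C_{R,max}/C_{A0} = (k₁/k₂)^[k₂/(k₂−k₁)].
= (1.46/0.741)^(0.741/(0.741−1.46)) = (1.970)^(-1.031) = 0.4971.

0.497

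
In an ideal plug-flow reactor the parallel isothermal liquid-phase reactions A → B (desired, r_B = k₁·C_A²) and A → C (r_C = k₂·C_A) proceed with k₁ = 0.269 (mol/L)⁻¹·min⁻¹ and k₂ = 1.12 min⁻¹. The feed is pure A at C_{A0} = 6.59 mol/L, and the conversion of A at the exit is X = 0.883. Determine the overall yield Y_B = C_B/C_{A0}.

0.391

C_A = C_{A0}(1−X) = 0.7710 mol/L.
Along a PFR/batch, dC_C/dC_A = −r_C/(r_B+r_C) = −k₂/(k₂+k₁·C_A).
Integrating from C_{A0} to C_A: C_C = (1.12/0.269)·ln[(1.12+0.269·6.59)/(1.12+0.269·0.771)] = 4.164·ln(2.893/1.327) = 3.243 mol/L.
Then C_B = (C_{A0}−C_A) − C_C = 5.819 − 3.243 = 2.576 mol/L.
Y_B = C_B/C_{A0} = 2.576/6.59 = 0.391.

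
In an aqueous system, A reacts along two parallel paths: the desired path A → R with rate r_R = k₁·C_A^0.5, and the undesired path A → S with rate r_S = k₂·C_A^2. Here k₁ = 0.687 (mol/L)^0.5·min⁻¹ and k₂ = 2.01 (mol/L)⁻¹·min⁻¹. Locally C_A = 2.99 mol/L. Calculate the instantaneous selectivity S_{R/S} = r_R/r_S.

0.0661

S_{R/S} = r_R/r_S = (k₁·C_A^0.5)/(k₂·C_A^2) = (k₁/k₂)·C_A^-1.5.
= (0.687×2.990^0.5) / (2.01×2.990^2) = 1.188/17.97 = 0.0661.
The undesired path is higher order in A, so low C_A (CSTR or dilute feed) favours R.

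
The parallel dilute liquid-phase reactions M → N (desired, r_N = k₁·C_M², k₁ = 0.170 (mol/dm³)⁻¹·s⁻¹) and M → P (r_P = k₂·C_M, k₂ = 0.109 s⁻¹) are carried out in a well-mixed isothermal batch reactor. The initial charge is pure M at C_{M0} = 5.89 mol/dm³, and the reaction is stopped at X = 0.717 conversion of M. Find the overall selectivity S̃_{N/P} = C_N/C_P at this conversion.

C_M = C_{M0}(1−X) = 1.667 mol/dm³.
Along a PFR/batch, dC_P/dC_M = −r_P/(r_N+r_P) = −k₂/(k₂+k₁·C_M).
Integrating from C_{M0} to C_M: C_P = (0.109/0.170)·ln[(0.109+0.170·5.89)/(0.109+0.170·1.67)] = 0.6412·ln(1.110/0.3924) = 0.6669 mol/dm³.
Then C_N = (C_{M0}−C_M) − C_P = 4.223 − 0.6669 = 3.556 mol/dm³.
S̃_{N/P} = C_N/C_P = 3.556/0.6669 = 5.33.

5.33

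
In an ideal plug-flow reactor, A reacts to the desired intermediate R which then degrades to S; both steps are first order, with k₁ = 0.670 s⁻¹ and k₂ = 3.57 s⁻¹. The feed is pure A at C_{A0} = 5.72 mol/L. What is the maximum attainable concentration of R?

At the optimum, C_{R,max}/C_{A0} = (k₁/k₂)^[k₂/(k₂−k₁)].
= (0.670/3.57)^(3.57/(3.57−0.670)) = (0.1877)^(1.231) = 0.1275.
C_{R,max} = 0.1275×5.72 = 0.729 mol/L.

0.729 mol/L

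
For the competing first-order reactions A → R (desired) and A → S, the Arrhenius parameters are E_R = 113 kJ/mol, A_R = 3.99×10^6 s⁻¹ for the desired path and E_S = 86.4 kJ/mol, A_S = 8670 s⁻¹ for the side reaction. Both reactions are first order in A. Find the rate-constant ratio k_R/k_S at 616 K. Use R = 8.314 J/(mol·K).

2.55

Since both paths have the same order in A, the concentration cancels and S_{R/S} = k_R/k_S = (A_R/A_S)·exp[(E_S−E_R)/(RT)].
(E_S−E_R)/(RT) = (86.4−113)×10³/(8.314×616) = -26600/5121 = -5.194.
k_R/k_S = (3.99×10^6/8670)·exp(-5.194) = 460.2 × 0.005550 = 2.55.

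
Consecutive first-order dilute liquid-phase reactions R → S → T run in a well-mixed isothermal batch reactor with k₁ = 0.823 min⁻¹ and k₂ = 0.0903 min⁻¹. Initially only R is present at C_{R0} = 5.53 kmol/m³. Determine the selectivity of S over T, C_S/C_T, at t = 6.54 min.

1.63

Solving the coupled first-order balances gives C_S(t) = [k₁/(k₂−k₁)]·C_{R0}·(e^(−k₁t) − e^(−k₂t)).
e^(−k₁t) = e^(−0.823×6.54) = e^(−5.382) = 0.004597; e^(−k₂t) = e^(−0.5906) = 0.5540.
C_S = 0.823×5.53/(0.0903−0.823) × (0.004597−0.5540) = (-6.212)×(-0.5494) = 3.413 kmol/m³.
C_R = C_{R0}e^(−k₁t) = 0.02542 kmol/m³, so C_T = C_{R0}−C_R−C_S = 2.092 kmol/m³; C_S/C_T = 1.63.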